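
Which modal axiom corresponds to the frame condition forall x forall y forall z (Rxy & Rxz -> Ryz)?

◇ψ → □◇ψ

The condition is the Euclidean property. The 5 schema ◇ψ → □◇ψ defines it.
Suppose ◇ψ→□◇ψ is valid. Take Rxy, Rxz and set V(ψ)={y}. Then ◇ψ at x, so □◇ψ at x, so ◇ψ at z, so some w with Rzw has ψ; w=y, i.e. Rzy. By symmetry of the argument, Ryz.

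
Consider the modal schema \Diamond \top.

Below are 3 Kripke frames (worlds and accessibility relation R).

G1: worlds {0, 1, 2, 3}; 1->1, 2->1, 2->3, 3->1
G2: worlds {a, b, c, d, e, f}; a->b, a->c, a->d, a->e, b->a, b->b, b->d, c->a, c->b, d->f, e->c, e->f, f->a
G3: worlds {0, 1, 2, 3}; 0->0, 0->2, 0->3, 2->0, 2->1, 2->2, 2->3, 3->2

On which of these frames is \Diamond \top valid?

G2

The schema corresponds to seriality: \forall x \exists y Rxy.
G1: fails — world 0 has no successor.
G2: condition met.
G3: fails — world 1 has no successor.
Valid on: G2.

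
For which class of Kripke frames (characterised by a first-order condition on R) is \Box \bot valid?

This is the Ver axiom.
It corresponds to emptiness of R: \forall x \forall y \neg Rxy.

emptiness of R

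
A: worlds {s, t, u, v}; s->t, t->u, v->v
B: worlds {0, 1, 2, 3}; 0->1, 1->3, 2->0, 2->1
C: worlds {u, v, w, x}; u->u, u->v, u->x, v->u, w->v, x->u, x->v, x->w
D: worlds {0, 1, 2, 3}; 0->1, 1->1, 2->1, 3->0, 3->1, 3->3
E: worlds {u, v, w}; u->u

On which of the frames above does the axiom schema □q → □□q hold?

D, E

Frame correspondent (Sahlqvist): ∀x ∀y ∀z (Rxy ∧ Ryz → Rxz) — i.e. transitivity.
A: fails — Rst and Rtu but not Rsu.
B: fails — R01 and R13 but not R03.
C: fails — Rvu and Ruv but not Rvv.
D: holds.
E: holds.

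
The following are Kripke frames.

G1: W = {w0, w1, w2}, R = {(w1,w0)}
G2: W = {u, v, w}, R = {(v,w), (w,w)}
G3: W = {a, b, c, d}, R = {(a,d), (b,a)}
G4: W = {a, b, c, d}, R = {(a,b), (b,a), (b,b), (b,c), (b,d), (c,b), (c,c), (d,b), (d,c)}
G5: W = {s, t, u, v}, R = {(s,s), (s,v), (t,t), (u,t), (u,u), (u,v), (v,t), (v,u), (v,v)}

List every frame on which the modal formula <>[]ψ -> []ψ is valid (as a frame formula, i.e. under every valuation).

Frame correspondent (Sahlqvist): forall x forall y forall z (Rxy & Rxz -> Ryz) — i.e. the Euclidean property.
G1: fails — Rw1w0 and Rw1w0 but not Rw0w0.
G2: ✓.
G3: fails — Rad and Rad but not Rdd.
G4: fails — Rbc and Rba but not Rca.
G5: fails — Rsv and Rss but not Rvs.

G2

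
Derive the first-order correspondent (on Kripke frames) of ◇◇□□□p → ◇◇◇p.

∀x ∀y (xR²y → ∃w (yR³w ∧ xR³w))

This is a Sahlqvist (Geach-type) schema ◇^2□^3p → □^0◇^3p.
Minimal-valuation argument: fix x; take any y with xR^2y and any z with xR^0z. Set V(p) to the set of worlds R-reachable from y in exactly 3 steps. Then □^3p holds at y, so the antecedent holds at x; validity forces ◇^3p at z, giving a w with zR^3w and yR^3w.
First-order correspondent: ∀x ∀y (xR²y → ∃w (yR³w ∧ xR³w)).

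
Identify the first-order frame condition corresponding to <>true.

◇⊤ holds at w iff w has a successor, so frame-validity of ◇⊤ is exactly seriality. Equivalently via □p → ◇p:
Suppose □p→◇p is valid. At any x set V(p)=W. Then □p at x, so ◇p at x, so x has a successor.

Seriality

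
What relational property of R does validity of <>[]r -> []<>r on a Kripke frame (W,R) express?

Convergence

Suppose ◇□r→□◇r is valid. Take Rxy, Rxz and set V(r)={w : Ryw}. Then □r at y so ◇□r at x, so □◇r at x, so ◇r at z, giving w with Rzw and Ryw.
The converse is a direct semantic check.
So the correspondent is convergence.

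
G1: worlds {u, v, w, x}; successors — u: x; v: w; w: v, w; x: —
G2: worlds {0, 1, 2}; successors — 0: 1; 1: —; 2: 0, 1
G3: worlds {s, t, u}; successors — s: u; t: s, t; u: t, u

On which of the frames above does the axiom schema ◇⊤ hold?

The schema corresponds to seriality: ∀x ∃y Rxy.
G1: fails — world x has no successor.
G2: fails — world 1 has no successor.
G3: ✓.
Valid on: G3.

G3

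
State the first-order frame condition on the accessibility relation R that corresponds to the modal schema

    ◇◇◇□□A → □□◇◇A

This is a Sahlqvist (Geach-type) schema ◇^3□^2A → □^2◇^2A.
First-order correspondent: ∀x ∀y ∀z ((xR³y ∧ xR²z) → ∃w (yR²w ∧ zR²w)).

∀x ∀y ∀z ((xR³y ∧ xR²z) → ∃w (yR²w ∧ zR²w))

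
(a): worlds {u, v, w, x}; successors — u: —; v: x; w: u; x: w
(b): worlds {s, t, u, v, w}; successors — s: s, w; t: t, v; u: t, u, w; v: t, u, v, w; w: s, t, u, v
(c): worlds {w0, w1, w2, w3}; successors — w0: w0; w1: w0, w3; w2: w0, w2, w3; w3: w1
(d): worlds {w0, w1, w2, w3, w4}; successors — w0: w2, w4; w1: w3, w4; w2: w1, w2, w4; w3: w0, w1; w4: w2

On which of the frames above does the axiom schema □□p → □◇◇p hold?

The schema corresponds to a generalized confluence (Geach) condition: ∀x ∀z (xRz → ∃w (xR²w ∧ zR²w)).
(a): fails — vRx but no t with vR²t and xR²t.
(b): satisfies the condition.
(c): satisfies the condition.
(d): satisfies the condition.
Valid on: (b), (c), (d).

(b), (c), (d)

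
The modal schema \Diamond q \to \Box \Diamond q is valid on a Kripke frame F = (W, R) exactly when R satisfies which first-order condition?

the Euclidean property: \forall x \forall y \forall z (Rxy \wedge Rxz \to Ryz)

This schema is the 5 axiom.
It corresponds to the Euclidean property: \forall x \forall y \forall z (Rxy \wedge Rxz \to Ryz).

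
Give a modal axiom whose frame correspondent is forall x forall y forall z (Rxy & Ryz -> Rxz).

This is transitivity; the standard corresponding axiom is 4: □q → □□q.

□q → □□q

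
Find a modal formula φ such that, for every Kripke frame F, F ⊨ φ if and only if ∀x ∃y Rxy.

□q → ◇q

A defining formula is □q → ◇q (the D axiom).
Suppose □q→◇q is valid. At any x set V(q)=W. Then □q at x, so ◇q at x, so x has a successor.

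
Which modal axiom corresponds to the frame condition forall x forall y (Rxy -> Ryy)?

The condition is shift-reflexivity. The T□ schema □(□ψ → ψ) defines it.
Suppose □(□ψ→ψ) is valid. Take Rxy and set V(ψ)={w : Ryw}. Then at y, □ψ holds; since □(□ψ→ψ) at x, □ψ→ψ at y, so ψ at y, i.e. Ryy.

□(□ψ → ψ)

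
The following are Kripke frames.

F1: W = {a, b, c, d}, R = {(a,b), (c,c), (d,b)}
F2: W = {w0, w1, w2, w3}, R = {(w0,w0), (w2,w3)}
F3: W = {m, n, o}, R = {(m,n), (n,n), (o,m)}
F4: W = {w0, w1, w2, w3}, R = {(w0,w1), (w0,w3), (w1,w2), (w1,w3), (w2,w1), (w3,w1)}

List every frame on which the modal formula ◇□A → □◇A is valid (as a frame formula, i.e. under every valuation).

F3

Frame correspondent (Sahlqvist): ∀x ∀y ∀z (Rxy ∧ Rxz → ∃w (Ryw ∧ Rzw)) — i.e. convergence.
F1: fails — Rab and Rab but b and b have no common successor.
F2: fails — Rw2w3 and Rw2w3 but w3 and w3 have no common successor.
F3: satisfies the condition.
F4: fails — Rw0w1 and Rw0w3 but w1 and w3 have no common successor.
Valid on: F3.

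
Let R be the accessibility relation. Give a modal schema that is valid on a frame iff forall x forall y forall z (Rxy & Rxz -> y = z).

This is partial functionality; the standard corresponding axiom is CD: ◇r → □r.
Suppose ◇r→□r is valid. Take Rxy, Rxz and set V(r)={y}. Then ◇r at x, so □r at x, so r at z, i.e. z=y.

◇r → □r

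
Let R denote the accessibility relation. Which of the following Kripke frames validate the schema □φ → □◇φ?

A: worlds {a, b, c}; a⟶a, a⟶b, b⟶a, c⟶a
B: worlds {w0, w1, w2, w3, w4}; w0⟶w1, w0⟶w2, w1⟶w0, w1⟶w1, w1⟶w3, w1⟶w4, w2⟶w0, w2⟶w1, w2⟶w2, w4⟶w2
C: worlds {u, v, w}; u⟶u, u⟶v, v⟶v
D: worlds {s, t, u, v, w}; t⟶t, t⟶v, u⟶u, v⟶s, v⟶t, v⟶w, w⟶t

A, C

The schema corresponds to a generalized confluence (Geach) condition: ∀x ∀z (xRz → ∃w (xRw ∧ zRw)).
A: satisfies the condition.
B: fails — w1Rw3 but no w with w1Rw and w3Rw.
C: satisfies the condition.
D: fails — vRs but no w* with vRw* and sRw*.
Valid on: A, C.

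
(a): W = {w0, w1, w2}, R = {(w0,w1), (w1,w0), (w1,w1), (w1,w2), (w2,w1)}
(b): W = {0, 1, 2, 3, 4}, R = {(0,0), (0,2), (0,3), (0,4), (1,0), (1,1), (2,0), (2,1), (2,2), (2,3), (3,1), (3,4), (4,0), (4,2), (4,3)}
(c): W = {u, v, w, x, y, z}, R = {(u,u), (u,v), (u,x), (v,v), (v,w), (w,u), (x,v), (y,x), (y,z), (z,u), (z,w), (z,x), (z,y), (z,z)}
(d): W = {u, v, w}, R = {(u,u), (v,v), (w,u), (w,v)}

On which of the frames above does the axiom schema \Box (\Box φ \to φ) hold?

Frame correspondent (Sahlqvist): \forall x \forall y (Rxy \to Ryy) — i.e. shift-reflexivity.
(a): fails — Rw1w2 but not Rw2w2.
(b): fails — R34 but not R44.
(c): fails — Ryx but not Rxx.
(d): condition met.

(d)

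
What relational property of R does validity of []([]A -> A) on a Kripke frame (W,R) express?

Suppose □(□A→A) is valid. Take Rxy and set V(A)={w : Ryw}. Then at y, □A holds; since □(□A→A) at x, □A→A at y, so A at y, i.e. Ryy.

shift-reflexivity: forall x forall y (Rxy -> Ryy)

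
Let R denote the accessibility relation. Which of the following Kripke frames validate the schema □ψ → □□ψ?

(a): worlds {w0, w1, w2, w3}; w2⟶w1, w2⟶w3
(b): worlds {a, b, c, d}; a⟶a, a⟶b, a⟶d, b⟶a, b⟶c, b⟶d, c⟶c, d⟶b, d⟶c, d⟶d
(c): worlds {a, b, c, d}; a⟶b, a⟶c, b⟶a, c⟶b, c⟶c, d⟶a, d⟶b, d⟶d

(a)

The schema corresponds to transitivity: ∀x ∀y ∀z (Rxy ∧ Ryz → Rxz).
(a): holds.
(b): fails — Rab and Rbc but not Rac.
(c): fails — Rab and Rba but not Raa.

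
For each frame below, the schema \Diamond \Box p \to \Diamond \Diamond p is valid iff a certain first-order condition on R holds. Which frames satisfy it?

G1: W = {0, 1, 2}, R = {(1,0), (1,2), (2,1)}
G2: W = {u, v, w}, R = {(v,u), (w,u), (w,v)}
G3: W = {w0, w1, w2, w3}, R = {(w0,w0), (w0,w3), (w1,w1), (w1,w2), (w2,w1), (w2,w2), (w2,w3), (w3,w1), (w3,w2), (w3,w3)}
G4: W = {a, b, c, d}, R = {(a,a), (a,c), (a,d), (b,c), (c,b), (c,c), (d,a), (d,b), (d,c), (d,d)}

This is the axiom for a generalized confluence (Geach) condition; its first-order frame correspondent is \forall x \forall y (xRy \to \exists w (yRw \wedge x R^2 w)).
G1: fails — 1R0 but no w with 0Rw and 1R²w.
G2: fails — vRu but no t with uRt and vR²t.
G3: satisfies the condition.
G4: satisfies the condition.
Valid on: G3, G4.

G3, G4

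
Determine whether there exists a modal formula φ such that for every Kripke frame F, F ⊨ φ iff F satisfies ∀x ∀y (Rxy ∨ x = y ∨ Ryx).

Not definable by any modal formula

Any modally definable frame class is closed under disjoint unions.
Take 3 disjoint single-world reflexive frames: each is trivially connected, but their disjoint union has 3 worlds with no edge between distinct components, so it is not connected.
So no modal formula (or set of formulas) defines exactly the connected frames.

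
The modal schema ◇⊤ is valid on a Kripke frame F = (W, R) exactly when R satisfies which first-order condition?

This schema is equivalent to the D axiom □r → ◇r.
Its frame correspondent is seriality — ∀x ∃y Rxy.

Seriality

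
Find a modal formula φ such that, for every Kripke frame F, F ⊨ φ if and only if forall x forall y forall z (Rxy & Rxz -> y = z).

The condition is partial functionality. The CD schema ◇ψ → □ψ defines it.
Suppose ◇ψ→□ψ is valid. Take Rxy, Rxz and set V(ψ)={y}. Then ◇ψ at x, so □ψ at x, so ψ at z, i.e. z=y.

◇ψ → □ψ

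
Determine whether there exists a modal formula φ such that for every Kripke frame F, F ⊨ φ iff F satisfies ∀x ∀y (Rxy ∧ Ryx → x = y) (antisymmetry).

Not definable by any modal formula

If a class were modally definable it would be closed under surjective bounded morphisms (Goldblatt–Thomason).
The 6-cycle (worlds 0,1,2,3,4,5 with 0→1→2→3→4→5→0) is antisymmetric. Sending even-indexed worlds to s and odd-indexed worlds to t is a surjective bounded morphism onto the two-world frame with s↔t, which is not antisymmetric.
So the class is not modally definable.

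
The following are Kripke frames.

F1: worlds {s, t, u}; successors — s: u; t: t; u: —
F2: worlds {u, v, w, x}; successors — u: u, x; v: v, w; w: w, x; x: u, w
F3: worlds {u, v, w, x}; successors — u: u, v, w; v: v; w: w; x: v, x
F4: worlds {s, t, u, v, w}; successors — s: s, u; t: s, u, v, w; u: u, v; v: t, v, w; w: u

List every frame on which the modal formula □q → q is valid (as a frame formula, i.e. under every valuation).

The schema corresponds to reflexivity: ∀x Rxx.
F1: fails — world s does not see itself.
F2: fails — world x does not see itself.
F3: condition met.
F4: fails — world t does not see itself.

F3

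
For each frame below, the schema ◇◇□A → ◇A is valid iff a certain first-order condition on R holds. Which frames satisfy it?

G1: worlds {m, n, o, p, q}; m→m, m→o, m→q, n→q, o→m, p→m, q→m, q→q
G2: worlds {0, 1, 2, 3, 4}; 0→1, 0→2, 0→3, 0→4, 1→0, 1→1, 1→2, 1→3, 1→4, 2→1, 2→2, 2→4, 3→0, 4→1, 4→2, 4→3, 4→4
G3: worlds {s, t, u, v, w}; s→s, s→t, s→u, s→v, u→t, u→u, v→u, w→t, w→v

The schema corresponds to a generalized confluence (Geach) condition: ∀x ∀y (xR²y → ∃w (yRw ∧ xRw)).
G1: holds.
G2: fails — 0R²3 but no w with 3Rw and 0Rw.
G3: fails — sR²t but no w* with tRw* and sRw*.
Valid on: G1.

G1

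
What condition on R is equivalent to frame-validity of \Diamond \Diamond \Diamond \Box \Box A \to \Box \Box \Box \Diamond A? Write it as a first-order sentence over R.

\forall x \forall y \forall z ((x R^3 y \wedge x R^3 z) \to \exists w (y R^2 w \wedge zRw))

This is a Sahlqvist (Geach-type) schema ◇^3□^2A → □^3◇^1A.
Minimal-valuation argument: fix x; take any y with xR^3y and any z with xR^3z. Set V(A) to the set of worlds R-reachable from y in exactly 2 steps. Then □^2A holds at y, so the antecedent holds at x; validity forces ◇^1A at z, giving a w with zR^1w and yR^2w.
First-order correspondent: \forall x \forall y \forall z ((x R^3 y \wedge x R^3 z) \to \exists w (y R^2 w \wedge zRw)).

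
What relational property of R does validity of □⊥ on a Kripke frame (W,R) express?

Emptiness of R

This schema is the Ver axiom.
Its frame correspondent is emptiness of R — ∀x ∀y ¬Rxy.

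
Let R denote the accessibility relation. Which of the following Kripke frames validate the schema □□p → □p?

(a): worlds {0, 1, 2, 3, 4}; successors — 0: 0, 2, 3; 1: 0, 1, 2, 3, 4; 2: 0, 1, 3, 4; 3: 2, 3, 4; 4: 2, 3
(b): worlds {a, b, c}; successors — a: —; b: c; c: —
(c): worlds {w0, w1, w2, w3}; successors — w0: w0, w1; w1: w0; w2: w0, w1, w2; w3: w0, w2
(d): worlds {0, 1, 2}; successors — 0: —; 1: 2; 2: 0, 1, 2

Frame correspondent (Sahlqvist): ∀x ∀y (Rxy → ∃z (Rxz ∧ Rzy)) — i.e. density.
(a): holds.
(b): fails — Rbc but no z with Rbz and Rzc.
(c): holds.
(d): holds.
Valid on: (a), (c), (d).

(a), (c), (d)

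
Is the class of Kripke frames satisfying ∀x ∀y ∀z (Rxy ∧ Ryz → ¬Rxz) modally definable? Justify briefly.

Modal frame validity is preserved under surjective bounded morphisms.
The 3-cycle (worlds a,b,c with a→b→c→a) is intransitive. Mapping every world to a single reflexive point • is a surjective bounded morphism; the reflexive point is not intransitive (R••∧R•• but R••).
So the class is not modally definable.

No — not modally definable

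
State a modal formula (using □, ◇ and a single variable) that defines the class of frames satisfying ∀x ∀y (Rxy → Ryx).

This is symmetry; the standard corresponding axiom is B: p → □◇p.
Suppose p→□◇p is valid. Take Rxy and set V(p)={x}. Then p at x, so □◇p at x, so ◇p at y, so some z with Ryz has p; z=x, i.e. Ryx.

p → □◇p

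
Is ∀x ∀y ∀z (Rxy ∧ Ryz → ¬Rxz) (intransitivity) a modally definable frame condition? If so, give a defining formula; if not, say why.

Not definable by any modal formula

Any modally definable frame class is closed under surjective bounded morphisms.
The 7-cycle (worlds a,b,c,d,e,f,g with a→b→c→d→e→f→g→a) is intransitive. Mapping every world to a single reflexive point • is a surjective bounded morphism; the reflexive point is not intransitive (R••∧R•• but R••).
So no modal formula (or set of formulas) defines exactly the intransitive frames.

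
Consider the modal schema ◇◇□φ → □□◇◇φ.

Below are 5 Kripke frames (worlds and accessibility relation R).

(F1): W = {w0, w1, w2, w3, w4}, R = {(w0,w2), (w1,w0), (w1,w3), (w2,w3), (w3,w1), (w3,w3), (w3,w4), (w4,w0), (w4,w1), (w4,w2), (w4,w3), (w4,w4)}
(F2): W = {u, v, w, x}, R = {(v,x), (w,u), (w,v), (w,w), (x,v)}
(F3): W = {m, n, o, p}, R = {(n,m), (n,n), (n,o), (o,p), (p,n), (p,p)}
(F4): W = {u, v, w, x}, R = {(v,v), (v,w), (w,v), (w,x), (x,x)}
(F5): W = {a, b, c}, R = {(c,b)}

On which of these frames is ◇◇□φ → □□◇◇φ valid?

(F5)

This is the axiom for a generalized confluence (Geach) condition; its first-order frame correspondent is ∀x ∀y ∀z ((xR²y ∧ xR²z) → ∃w (yRw ∧ zR²w)).
(F1): fails — w3R²w0, w3R²w0 but no w with w0Rw and w0R²w.
(F2): fails — vR²v, vR²v but no t with vRt and vR²t.
(F3): fails — nR²m, nR²m but no w with mRw and mR²w.
(F4): fails — vR²v, vR²x but no t with vRt and xR²t.
(F5): ✓.
Valid on: (F5).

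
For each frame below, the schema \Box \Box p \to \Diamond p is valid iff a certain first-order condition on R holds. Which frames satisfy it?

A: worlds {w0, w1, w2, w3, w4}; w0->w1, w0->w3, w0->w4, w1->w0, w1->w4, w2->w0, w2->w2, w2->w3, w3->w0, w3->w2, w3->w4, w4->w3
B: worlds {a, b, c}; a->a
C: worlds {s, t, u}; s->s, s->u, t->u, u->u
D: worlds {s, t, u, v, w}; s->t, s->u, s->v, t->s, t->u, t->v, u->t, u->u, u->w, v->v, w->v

This is the axiom for a generalized confluence (Geach) condition; its first-order frame correspondent is \forall x \exists w (x R^2 w \wedge xRw).
A: fails — at w4 but no w with w4R²w and w4Rw.
B: fails — at b but no w with bR²w and bRw.
C: ✓.
D: ✓.

C, D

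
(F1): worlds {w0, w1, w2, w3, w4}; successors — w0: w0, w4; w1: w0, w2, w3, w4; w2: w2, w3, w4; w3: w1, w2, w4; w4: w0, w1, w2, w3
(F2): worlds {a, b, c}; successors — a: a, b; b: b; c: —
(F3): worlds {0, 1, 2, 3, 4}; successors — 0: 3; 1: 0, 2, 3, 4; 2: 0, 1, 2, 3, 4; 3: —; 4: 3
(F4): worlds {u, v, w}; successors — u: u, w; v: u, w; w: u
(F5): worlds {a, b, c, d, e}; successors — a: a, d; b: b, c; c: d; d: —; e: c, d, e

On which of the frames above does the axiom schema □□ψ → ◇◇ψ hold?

(F1), (F4)

This is the axiom for a generalized confluence (Geach) condition; its first-order frame correspondent is ∀x ∃w (xR²w ∧ xR²w).
(F1): condition met.
(F2): fails — at c but no w with cR²w and cR²w.
(F3): fails — at 0 but no w with 0R²w and 0R²w.
(F4): condition met.
(F5): fails — at c but no w with cR²w and cR²w.
Valid on: (F1), (F4).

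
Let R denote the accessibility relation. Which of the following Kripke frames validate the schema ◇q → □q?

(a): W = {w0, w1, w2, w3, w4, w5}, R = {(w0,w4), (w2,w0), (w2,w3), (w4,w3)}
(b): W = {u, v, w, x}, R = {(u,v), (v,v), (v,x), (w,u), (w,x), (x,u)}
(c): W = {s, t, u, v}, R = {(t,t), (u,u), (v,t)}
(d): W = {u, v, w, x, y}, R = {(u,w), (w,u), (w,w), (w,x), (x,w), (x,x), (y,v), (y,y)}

Frame correspondent (Sahlqvist): ∀x ∀y ∀z (Rxy ∧ Rxz → y = z) — i.e. partial functionality.
(a): fails — w2 sees both w0 and w3.
(b): fails — v sees both v and x.
(c): holds.
(d): fails — w sees both u and w.

(c)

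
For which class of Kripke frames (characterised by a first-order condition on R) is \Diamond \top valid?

◇⊤ holds at w iff w has a successor, so frame-validity of ◇⊤ is exactly seriality. Equivalently via □r → ◇r:
Suppose □r→◇r is valid. At any x set V(r)=W. Then □r at x, so ◇r at x, so x has a successor.

seriality: \forall x \exists y Rxy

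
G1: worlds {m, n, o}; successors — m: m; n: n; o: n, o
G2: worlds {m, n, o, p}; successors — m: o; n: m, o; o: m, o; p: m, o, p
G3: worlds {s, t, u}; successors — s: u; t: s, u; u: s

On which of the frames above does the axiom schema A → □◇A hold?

none

This is the axiom for symmetry; its first-order frame correspondent is ∀x ∀y (Rxy → Ryx).
G1: fails — Ron but not Rno.
G2: fails — Rpm but not Rmp.
G3: fails — Rtu but not Rut.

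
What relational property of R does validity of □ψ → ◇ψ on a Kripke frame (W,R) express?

Seriality

This is the D axiom.
Its frame correspondent is seriality — ∀x ∃y Rxy.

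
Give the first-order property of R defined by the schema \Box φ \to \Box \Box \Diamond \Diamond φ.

\forall x \forall z (x R^2 z \to \exists w (xRw \wedge z R^2 w))

This is a Sahlqvist (Geach-type) schema ◇^0□^1φ → □^2◇^2φ.
First-order correspondent: \forall x \forall z (x R^2 z \to \exists w (xRw \wedge z R^2 w)).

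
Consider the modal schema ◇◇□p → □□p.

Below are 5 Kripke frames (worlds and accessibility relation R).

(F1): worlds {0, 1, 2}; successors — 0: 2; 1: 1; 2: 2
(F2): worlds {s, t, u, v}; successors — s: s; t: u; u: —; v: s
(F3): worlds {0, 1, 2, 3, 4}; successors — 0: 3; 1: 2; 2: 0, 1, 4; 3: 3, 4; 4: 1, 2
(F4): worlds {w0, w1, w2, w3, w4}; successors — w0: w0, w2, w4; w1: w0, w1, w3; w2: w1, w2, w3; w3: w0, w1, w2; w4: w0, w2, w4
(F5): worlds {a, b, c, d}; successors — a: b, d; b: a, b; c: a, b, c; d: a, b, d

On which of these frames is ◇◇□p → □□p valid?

(F1), (F2)

Frame correspondent (Sahlqvist): ∀x ∀y ∀z ((xR²y ∧ xR²z) → ∃w (yRw ∧ z = w)) — i.e. a generalized confluence (Geach) condition.
(F1): condition met.
(F2): condition met.
(F3): fails — 0R²4, 0R²3 but no w with 4Rw and 3=w.
(F4): fails — w0R²w0, w0R²w1 but no w with w0Rw and w1=w.
(F5): fails — aR²a, aR²a but no w with aRw and a=w.
Valid on: (F1), (F2).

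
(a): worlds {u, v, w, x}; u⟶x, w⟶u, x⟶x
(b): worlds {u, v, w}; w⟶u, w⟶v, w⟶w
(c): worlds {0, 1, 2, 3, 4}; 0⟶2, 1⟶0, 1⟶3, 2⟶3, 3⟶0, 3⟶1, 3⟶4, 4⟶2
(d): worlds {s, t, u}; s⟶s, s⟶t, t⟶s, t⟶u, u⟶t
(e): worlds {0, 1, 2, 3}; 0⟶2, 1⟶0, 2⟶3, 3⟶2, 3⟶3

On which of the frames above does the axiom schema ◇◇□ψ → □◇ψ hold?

Frame correspondent (Sahlqvist): ∀x ∀y ∀z ((xR²y ∧ xRz) → ∃w (yRw ∧ zRw)) — i.e. a generalized confluence (Geach) condition.
(a): holds.
(b): fails — wR²u, wRu but no t with uRt and uRt.
(c): fails — 0R²3, 0R2 but no w with 3Rw and 2Rw.
(d): fails — sR²u, sRt but no w with uRw and tRw.
(e): fails — 1R²2, 1R0 but no w with 2Rw and 0Rw.
Valid on: (a).

(a)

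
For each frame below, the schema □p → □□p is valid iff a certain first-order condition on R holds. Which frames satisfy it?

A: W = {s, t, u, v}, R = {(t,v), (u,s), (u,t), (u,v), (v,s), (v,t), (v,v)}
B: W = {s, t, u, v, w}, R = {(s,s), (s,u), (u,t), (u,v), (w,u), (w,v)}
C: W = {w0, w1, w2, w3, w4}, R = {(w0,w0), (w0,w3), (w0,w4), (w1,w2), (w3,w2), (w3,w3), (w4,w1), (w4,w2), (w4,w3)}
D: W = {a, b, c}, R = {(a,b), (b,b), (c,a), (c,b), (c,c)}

Frame correspondent (Sahlqvist): ∀x ∀y ∀z (Rxy ∧ Ryz → Rxz) — i.e. transitivity.
A: fails — Rtv and Rvt but not Rtt.
B: fails — Rwu and Rut but not Rwt.
C: fails — Rw0w4 and Rw4w1 but not Rw0w1.
D: condition met.
Valid on: D.

D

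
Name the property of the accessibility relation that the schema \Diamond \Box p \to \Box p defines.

Equivalently (dual form): ◇p → □◇p.
Suppose ◇p→□◇p is valid. Take Rxy, Rxz and set V(p)={y}. Then ◇p at x, so □◇p at x, so ◇p at z, so some w with Rzw has p; w=y, i.e. Rzy. By symmetry of the argument, Ryz.
Conversely, on a frame with the Euclidean property the schema holds at every world under every valuation.
Frame condition: \forall x \forall y \forall z (Rxy \wedge Rxz \to Ryz).

The Euclidean property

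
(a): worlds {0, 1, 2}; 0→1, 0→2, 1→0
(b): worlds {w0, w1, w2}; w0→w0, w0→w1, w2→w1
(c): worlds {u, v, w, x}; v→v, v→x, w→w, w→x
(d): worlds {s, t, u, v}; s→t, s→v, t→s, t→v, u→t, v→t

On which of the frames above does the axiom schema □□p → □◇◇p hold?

The schema corresponds to a generalized confluence (Geach) condition: ∀x ∀z (xRz → ∃w (xR²w ∧ zR²w)).
(a): fails — 0R1 but no w with 0R²w and 1R²w.
(b): fails — w0Rw1 but no w with w0R²w and w1R²w.
(c): fails — vRx but no t with vR²t and xR²t.
(d): satisfies the condition.

(d)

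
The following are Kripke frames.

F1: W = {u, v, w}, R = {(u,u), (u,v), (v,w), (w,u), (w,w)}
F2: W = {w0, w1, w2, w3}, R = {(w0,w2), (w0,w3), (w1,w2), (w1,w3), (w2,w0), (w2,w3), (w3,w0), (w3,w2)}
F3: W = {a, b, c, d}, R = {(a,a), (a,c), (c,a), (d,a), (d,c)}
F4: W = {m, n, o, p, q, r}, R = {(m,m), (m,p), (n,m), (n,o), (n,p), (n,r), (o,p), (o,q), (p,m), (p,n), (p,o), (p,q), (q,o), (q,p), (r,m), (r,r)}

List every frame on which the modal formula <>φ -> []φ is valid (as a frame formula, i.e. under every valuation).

none

The schema corresponds to partial functionality: forall x forall y forall z (Rxy & Rxz -> y = z).
F1: fails — u sees both u and v.
F2: fails — w0 sees both w2 and w3.
F3: fails — a sees both a and c.
F4: fails — m sees both m and p.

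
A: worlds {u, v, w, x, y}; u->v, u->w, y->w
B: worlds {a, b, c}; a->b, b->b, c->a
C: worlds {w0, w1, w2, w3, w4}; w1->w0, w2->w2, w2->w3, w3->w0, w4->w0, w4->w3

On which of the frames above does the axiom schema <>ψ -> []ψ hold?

This is the axiom for partial functionality; its first-order frame correspondent is forall x forall y forall z (Rxy & Rxz -> y = z).
A: fails — u sees both v and w.
B: holds.
C: fails — w2 sees both w2 and w3.
Valid on: B.

B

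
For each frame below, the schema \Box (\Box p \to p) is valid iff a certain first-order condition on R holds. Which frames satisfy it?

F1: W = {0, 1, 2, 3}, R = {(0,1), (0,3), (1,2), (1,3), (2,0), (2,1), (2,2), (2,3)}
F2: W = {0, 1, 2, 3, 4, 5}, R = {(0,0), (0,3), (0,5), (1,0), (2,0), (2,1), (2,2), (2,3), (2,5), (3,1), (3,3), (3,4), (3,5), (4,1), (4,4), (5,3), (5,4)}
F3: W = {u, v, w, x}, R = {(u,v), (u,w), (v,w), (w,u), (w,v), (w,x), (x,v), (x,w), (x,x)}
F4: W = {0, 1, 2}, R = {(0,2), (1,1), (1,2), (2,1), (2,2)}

F4

Frame correspondent (Sahlqvist): \forall x \forall y (Rxy \to Ryy) — i.e. shift-reflexivity.
F1: fails — R01 but not R11.
F2: fails — R31 but not R11.
F3: fails — Ruv but not Rvv.
F4: holds.
Valid on: F4.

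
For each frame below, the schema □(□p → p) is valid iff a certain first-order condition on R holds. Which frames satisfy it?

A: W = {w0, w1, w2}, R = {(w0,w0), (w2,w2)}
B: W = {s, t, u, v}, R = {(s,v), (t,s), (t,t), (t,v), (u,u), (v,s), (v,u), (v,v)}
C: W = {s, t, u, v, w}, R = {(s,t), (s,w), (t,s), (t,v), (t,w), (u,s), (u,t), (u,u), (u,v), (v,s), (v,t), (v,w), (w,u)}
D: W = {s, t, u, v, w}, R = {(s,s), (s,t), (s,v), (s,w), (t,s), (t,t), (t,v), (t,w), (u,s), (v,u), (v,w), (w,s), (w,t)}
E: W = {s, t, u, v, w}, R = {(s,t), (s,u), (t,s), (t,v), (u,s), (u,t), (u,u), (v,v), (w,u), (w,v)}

Frame correspondent (Sahlqvist): ∀x ∀y (Rxy → Ryy) — i.e. shift-reflexivity.
A: condition met.
B: fails — Rts but not Rss.
C: fails — Ruv but not Rvv.
D: fails — Rtv but not Rvv.
E: fails — Rut but not Rtt.

A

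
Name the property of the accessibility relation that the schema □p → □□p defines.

Suppose □p→□□p is valid. Take Rxy, Ryz and set V(p)={w : Rxw}. Then □p at x, so □□p at x, so □p at y, so p at z, i.e. Rxz.
Conversely, any frame satisfying ∀x ∀y ∀z (Rxy ∧ Ryz → Rxz) validates the schema.
So the correspondent is transitivity.

Transitivity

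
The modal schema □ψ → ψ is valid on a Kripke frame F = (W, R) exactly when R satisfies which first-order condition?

Suppose □ψ→ψ is valid. At any x set V(ψ)={w : Rxw}. Then □ψ holds at x, so ψ holds at x, i.e. Rxx.
Conversely, any frame satisfying ∀x Rxx validates the schema.
So the correspondent is reflexivity.

Reflexivity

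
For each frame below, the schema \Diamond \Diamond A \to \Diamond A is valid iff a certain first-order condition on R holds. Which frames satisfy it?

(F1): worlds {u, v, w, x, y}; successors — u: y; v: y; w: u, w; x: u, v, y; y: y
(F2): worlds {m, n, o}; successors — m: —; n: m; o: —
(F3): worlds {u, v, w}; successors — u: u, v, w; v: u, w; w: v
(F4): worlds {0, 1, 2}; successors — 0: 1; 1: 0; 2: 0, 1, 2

(F2)

The schema corresponds to transitivity: \forall x \forall y \forall z (Rxy \wedge Ryz \to Rxz).
(F1): fails — Rwu and Ruy but not Rwy.
(F2): condition met.
(F3): fails — Rvw and Rwv but not Rvv.
(F4): fails — R10 and R01 but not R11.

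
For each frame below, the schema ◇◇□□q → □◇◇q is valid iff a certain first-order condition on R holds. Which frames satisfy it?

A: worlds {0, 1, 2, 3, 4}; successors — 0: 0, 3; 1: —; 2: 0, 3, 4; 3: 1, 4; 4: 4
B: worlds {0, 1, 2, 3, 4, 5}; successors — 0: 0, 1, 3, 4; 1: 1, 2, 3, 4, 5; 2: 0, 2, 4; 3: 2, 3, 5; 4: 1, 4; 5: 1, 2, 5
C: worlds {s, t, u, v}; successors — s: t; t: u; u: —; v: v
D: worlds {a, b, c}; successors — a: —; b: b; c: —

B, D

Frame correspondent (Sahlqvist): ∀x ∀y ∀z ((xR²y ∧ xRz) → ∃w (yR²w ∧ zR²w)) — i.e. a generalized confluence (Geach) condition.
A: fails — 0R²1, 0R0 but no w with 1R²w and 0R²w.
B: holds.
C: fails — sR²u, sRt but no w with uR²w and tR²w.
D: holds.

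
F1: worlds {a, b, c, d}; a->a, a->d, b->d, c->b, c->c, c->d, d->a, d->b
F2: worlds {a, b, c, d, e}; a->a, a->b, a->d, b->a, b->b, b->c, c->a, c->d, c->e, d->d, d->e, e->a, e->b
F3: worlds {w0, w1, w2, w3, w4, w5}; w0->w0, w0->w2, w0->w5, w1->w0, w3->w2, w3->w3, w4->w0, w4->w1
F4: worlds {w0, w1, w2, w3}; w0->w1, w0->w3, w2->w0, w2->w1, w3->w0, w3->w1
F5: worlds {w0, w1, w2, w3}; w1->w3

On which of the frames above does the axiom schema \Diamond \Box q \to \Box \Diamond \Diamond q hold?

F2

This is the axiom for a generalized confluence (Geach) condition; its first-order frame correspondent is \forall x \forall y \forall z ((xRy \wedge xRz) \to \exists w (yRw \wedge z R^2 w)).
F1: fails — cRb, cRb but no w with bRw and bR²w.
F2: holds.
F3: fails — w0Rw0, w0Rw2 but no w with w0Rw and w2R²w.
F4: fails — w0Rw1, w0Rw1 but no w with w1Rw and w1R²w.
F5: fails — w1Rw3, w1Rw3 but no w with w3Rw and w3R²w.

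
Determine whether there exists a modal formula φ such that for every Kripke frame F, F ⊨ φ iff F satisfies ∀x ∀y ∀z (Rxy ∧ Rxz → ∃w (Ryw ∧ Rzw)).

The condition is convergence. A defining modal formula is ◇□p → □◇p.
Suppose ◇□p→□◇p is valid. Take Rxy, Rxz and set V(p)={w : Ryw}. Then □p at y so ◇□p at x, so □◇p at x, so ◇p at z, giving w with Rzw and Ryw.

Yes, by ◇□p → □◇p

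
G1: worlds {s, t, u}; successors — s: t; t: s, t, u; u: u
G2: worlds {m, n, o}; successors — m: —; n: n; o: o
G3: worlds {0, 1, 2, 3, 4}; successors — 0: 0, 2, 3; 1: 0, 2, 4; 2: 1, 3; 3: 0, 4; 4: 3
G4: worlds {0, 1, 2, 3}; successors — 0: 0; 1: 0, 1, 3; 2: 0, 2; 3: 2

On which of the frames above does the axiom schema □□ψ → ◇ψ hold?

G1, G4

The schema corresponds to a generalized confluence (Geach) condition: ∀x ∃w (xR²w ∧ xRw).
G1: holds.
G2: fails — at m but no w with mR²w and mRw.
G3: fails — at 2 but no w with 2R²w and 2Rw.
G4: holds.
Valid on: G1, G4.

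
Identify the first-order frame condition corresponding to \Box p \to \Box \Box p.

transitivity: \forall x \forall y \forall z (Rxy \wedge Ryz \to Rxz)

Suppose □p→□□p is valid. Take Rxy, Ryz and set V(p)={w : Rxw}. Then □p at x, so □□p at x, so □p at y, so p at z, i.e. Rxz.
The converse is a direct semantic check.
So the correspondent is transitivity.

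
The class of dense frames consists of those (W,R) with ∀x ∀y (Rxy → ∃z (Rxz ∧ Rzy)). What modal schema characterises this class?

□□p → □p

The condition is density. The C4 schema □□p → □p defines it.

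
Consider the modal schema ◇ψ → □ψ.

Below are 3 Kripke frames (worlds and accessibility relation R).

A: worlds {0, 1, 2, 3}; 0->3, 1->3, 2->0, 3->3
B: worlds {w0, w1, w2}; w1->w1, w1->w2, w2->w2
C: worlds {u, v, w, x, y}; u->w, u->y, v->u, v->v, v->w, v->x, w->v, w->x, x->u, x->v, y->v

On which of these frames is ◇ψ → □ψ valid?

A

This is the axiom for partial functionality; its first-order frame correspondent is ∀x ∀y ∀z (Rxy ∧ Rxz → y = z).
A: condition met.
B: fails — w1 sees both w1 and w2.
C: fails — u sees both w and y.
Valid on: A.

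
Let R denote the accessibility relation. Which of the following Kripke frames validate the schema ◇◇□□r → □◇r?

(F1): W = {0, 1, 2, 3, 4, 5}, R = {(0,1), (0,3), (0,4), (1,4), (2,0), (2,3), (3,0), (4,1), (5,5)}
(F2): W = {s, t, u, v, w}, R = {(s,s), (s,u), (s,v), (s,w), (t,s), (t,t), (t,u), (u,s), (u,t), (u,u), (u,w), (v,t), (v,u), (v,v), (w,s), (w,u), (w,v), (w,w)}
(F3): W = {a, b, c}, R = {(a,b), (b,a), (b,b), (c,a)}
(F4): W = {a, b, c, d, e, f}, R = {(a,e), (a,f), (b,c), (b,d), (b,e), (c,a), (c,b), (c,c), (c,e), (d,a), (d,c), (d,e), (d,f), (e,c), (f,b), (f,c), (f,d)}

(F2), (F3)

The schema corresponds to a generalized confluence (Geach) condition: ∀x ∀y ∀z ((xR²y ∧ xRz) → ∃w (yR²w ∧ zRw)).
(F1): fails — 0R²1, 0R1 but no w with 1R²w and 1Rw.
(F2): holds.
(F3): holds.
(F4): fails — cR²a, cRa but no w with aR²w and aRw.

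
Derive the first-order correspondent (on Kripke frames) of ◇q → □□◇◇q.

∀x ∀y ∀z ((xRy ∧ xR²z) → ∃w (y = w ∧ zR²w))

This is a Sahlqvist (Geach-type) schema ◇^1□^0q → □^2◇^2q.
Minimal-valuation argument: fix x; take any y with xR^1y and any z with xR^2z. Set V(q) to the set of worlds R-reachable from y in exactly 0 steps. Then □^0q holds at y, so the antecedent holds at x; validity forces ◇^2q at z, giving a w with zR^2w and yR^0w.
First-order correspondent: ∀x ∀y ∀z ((xRy ∧ xR²z) → ∃w (y = w ∧ zR²w)).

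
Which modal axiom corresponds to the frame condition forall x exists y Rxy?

□s → ◇s

The condition is seriality. The D schema □s → ◇s defines it.
Suppose □s→◇s is valid. At any x set V(s)=W. Then □s at x, so ◇s at x, so x has a successor.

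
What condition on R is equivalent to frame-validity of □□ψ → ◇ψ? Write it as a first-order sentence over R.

This is a Sahlqvist (Geach-type) schema ◇^0□^2ψ → □^0◇^1ψ.
Minimal-valuation argument: fix x; take any y with xR^0y and any z with xR^0z. Set V(ψ) to the set of worlds R-reachable from y in exactly 2 steps. Then □^2ψ holds at y, so the antecedent holds at x; validity forces ◇^1ψ at z, giving a w with zR^1w and yR^2w.
First-order correspondent: ∀x ∃w (xR²w ∧ xRw).

∀x ∃w (xR²w ∧ xRw)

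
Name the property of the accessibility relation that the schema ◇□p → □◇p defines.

convergence: ∀x ∀y ∀z (Rxy ∧ Rxz → ∃w (Ryw ∧ Rzw))

This schema is the .2 axiom.
It corresponds to convergence: ∀x ∀y ∀z (Rxy ∧ Rxz → ∃w (Ryw ∧ Rzw)).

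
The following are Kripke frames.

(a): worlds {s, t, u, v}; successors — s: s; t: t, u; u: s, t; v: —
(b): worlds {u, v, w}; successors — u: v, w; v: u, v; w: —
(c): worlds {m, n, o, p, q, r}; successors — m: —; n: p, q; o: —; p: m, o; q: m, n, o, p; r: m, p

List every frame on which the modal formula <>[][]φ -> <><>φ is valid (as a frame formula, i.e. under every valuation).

(a)

This is the axiom for a generalized confluence (Geach) condition; its first-order frame correspondent is forall x forall y (xRy -> exists w (y R^2 w & x R^2 w)).
(a): satisfies the condition.
(b): fails — uRw but no t with wR²t and uR²t.
(c): fails — nRp but no w with pR²w and nR²w.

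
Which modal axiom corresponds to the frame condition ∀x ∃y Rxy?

A defining formula is □s → ◇s (the D axiom).
Suppose □s→◇s is valid. At any x set V(s)=W. Then □s at x, so ◇s at x, so x has a successor.

□s → ◇s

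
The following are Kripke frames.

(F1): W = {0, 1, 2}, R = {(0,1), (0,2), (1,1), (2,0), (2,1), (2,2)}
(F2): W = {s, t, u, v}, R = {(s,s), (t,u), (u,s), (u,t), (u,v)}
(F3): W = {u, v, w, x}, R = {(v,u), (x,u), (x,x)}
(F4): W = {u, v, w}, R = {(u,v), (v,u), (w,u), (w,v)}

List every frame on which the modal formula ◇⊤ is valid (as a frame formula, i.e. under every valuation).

(F1), (F4)

This is the axiom for seriality; its first-order frame correspondent is ∀x ∃y Rxy.
(F1): condition met.
(F2): fails — world v has no successor.
(F3): fails — world u has no successor.
(F4): condition met.
Valid on: (F1), (F4).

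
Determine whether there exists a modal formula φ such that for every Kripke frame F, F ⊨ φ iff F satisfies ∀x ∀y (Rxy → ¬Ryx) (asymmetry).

If a class were modally definable it would be closed under surjective bounded morphisms (Goldblatt–Thomason).
The 4-cycle (worlds w0,w1,w2,w3 with w0→w1→w2→w3→w0) is asymmetric. Mapping every world to a single reflexive point • is a surjective bounded morphism, and the reflexive point is not asymmetric (R•• but asymmetry requires ¬R••).
So the class is not modally definable.

Not definable by any modal formula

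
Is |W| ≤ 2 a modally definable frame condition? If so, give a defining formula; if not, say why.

Not modally definable

If a class were modally definable it would be closed under disjoint unions (Goldblatt–Thomason).
Any modal formula valid on each of 3 disjoint one-world frames is valid on their disjoint union (validity is preserved under disjoint unions). Each one-world frame has |W|=1≤2, but the union has |W|=3.
Hence having at most 2 worlds is not modally definable.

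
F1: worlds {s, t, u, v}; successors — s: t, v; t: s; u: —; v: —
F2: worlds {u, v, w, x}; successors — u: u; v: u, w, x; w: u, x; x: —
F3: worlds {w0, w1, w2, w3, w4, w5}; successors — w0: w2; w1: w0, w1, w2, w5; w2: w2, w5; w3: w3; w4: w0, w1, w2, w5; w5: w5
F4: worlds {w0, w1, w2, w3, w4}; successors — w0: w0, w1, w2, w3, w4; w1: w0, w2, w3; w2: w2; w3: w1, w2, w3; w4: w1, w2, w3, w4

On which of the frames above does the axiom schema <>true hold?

F3, F4

This is the axiom for seriality; its first-order frame correspondent is forall x exists y Rxy.
F1: fails — world u has no successor.
F2: fails — world x has no successor.
F3: ✓.
F4: ✓.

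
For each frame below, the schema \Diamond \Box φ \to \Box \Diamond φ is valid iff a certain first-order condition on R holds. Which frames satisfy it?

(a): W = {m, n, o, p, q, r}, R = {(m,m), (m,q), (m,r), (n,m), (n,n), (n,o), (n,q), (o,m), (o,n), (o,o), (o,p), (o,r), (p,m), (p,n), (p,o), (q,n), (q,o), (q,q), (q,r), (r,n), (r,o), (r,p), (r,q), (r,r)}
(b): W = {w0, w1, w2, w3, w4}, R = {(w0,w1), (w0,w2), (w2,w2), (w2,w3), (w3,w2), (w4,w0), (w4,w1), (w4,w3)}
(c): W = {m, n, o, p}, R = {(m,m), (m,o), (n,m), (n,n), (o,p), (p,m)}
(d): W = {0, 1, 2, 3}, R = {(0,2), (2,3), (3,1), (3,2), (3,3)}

(a)

Frame correspondent (Sahlqvist): \forall x \forall y \forall z (Rxy \wedge Rxz \to \exists w (Ryw \wedge Rzw)) — i.e. convergence.
(a): condition met.
(b): fails — Rw0w1 and Rw0w1 but w1 and w1 have no common successor.
(c): fails — Rmo and Rmm but o and m have no common successor.
(d): fails — R32 and R31 but 2 and 1 have no common successor.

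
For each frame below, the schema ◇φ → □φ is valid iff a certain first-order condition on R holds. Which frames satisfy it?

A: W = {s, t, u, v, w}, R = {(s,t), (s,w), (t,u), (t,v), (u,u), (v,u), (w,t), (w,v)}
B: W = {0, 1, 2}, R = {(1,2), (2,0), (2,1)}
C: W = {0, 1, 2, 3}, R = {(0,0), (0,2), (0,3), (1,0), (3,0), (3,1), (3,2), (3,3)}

none

Frame correspondent (Sahlqvist): ∀x ∀y ∀z (Rxy ∧ Rxz → y = z) — i.e. partial functionality.
A: fails — s sees both t and w.
B: fails — 2 sees both 0 and 1.
C: fails — 0 sees both 0 and 2.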